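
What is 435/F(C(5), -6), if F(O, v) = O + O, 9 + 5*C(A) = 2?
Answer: -2175/14 ≈ -155.36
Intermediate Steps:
C(A) = -7/5 (C(A) = -9/5 + (⅕)*2 = -9/5 + ⅖ = -7/5)
F(O, v) = 2*O
435/F(C(5), -6) = 435/(2*(-7/5)) = 435/(-14/5) = -5/14*435 = -2175/14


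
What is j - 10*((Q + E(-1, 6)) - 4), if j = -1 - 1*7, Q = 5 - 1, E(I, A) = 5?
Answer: -58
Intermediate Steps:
Q = 4
j = -8 (j = -1 - 7 = -8)
j - 10*((Q + E(-1, 6)) - 4) = -8 - 10*((4 + 5) - 4) = -8 - 10*(9 - 4) = -8 - 10*5 = -8 - 50 = -58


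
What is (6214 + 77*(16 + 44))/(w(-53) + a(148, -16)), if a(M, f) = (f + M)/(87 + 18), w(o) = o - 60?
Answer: -379190/3911 ≈ -96.955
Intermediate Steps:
w(o) = -60 + o
a(M, f) = M/105 + f/105 (a(M, f) = (M + f)/105 = (M + f)*(1/105) = M/105 + f/105)
(6214 + 77*(16 + 44))/(w(-53) + a(148, -16)) = (6214 + 77*(16 + 44))/((-60 - 53) + ((1/105)*148 + (1/105)*(-16))) = (6214 + 77*60)/(-113 + (148/105 - 16/105)) = (6214 + 4620)/(-113 + 44/35) = 10834/(-3911/35) = 10834*(-35/3911) = -379190/3911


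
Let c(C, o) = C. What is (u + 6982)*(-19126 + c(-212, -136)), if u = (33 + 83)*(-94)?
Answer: 75843636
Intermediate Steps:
u = -10904 (u = 116*(-94) = -10904)
(u + 6982)*(-19126 + c(-212, -136)) = (-10904 + 6982)*(-19126 - 212) = -3922*(-19338) = 75843636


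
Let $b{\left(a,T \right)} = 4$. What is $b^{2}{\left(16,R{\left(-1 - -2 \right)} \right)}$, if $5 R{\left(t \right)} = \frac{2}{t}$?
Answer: $16$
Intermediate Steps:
$R{\left(t \right)} = \frac{2}{5 t}$ ($R{\left(t \right)} = \frac{2 \frac{1}{t}}{5} = \frac{2}{5 t}$)
$b^{2}{\left(16,R{\left(-1 - -2 \right)} \right)} = 4^{2} = 16$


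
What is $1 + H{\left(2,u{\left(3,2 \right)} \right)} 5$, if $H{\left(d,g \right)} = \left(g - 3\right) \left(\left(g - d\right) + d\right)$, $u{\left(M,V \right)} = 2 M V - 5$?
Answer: $141$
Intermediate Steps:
$u{\left(M,V \right)} = -5 + 2 M V$ ($u{\left(M,V \right)} = 2 M V - 5 = -5 + 2 M V$)
$H{\left(d,g \right)} = g \left(-3 + g\right)$ ($H{\left(d,g \right)} = \left(-3 + g\right) g = g \left(-3 + g\right)$)
$1 + H{\left(2,u{\left(3,2 \right)} \right)} 5 = 1 + \left(-5 + 2 \cdot 3 \cdot 2\right) \left(-3 - \left(5 - 12\right)\right) 5 = 1 + \left(-5 + 12\right) \left(-3 + \left(-5 + 12\right)\right) 5 = 1 + 7 \left(-3 + 7\right) 5 = 1 + 7 \cdot 4 \cdot 5 = 1 + 28 \cdot 5 = 1 + 140 = 141$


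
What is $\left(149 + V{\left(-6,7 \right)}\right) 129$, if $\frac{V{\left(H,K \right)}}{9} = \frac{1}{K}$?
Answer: $\frac{135708}{7} \approx 19387.0$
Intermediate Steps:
$V{\left(H,K \right)} = \frac{9}{K}$
$\left(149 + V{\left(-6,7 \right)}\right) 129 = \left(149 + \frac{9}{7}\right) 129 = \frac{1052}{7} \cdot 129 = \frac{135708}{7}$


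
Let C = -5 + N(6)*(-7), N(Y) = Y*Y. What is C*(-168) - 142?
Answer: 43034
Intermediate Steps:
N(Y) = Y²
C = -257 (C = -5 + 6²*(-7) = -5 + 36*(-7) = -5 - 252 = -257)
C*(-168) - 142 = -257*(-168) - 142 = 43176 - 142 = 43034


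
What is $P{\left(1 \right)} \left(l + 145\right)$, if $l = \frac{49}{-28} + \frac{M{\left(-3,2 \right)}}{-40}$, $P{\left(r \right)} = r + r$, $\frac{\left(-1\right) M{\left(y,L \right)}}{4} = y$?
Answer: $\frac{2859}{10} \approx 285.9$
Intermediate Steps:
$M{\left(y,L \right)} = - 4 y$
$P{\left(r \right)} = 2 r$
$l = - \frac{41}{20}$ ($l = \frac{49}{-28} + \frac{\left(-4\right) \left(-3\right)}{-40} = 49 \left(- \frac{1}{28}\right) + 12 \left(- \frac{1}{40}\right) = - \frac{7}{4} - \frac{3}{10} = - \frac{41}{20} \approx -2.05$)
$P{\left(1 \right)} \left(l + 145\right) = 2 \cdot 1 \left(- \frac{41}{20} + 145\right) = 2 \cdot \frac{2859}{20} = \frac{2859}{10}$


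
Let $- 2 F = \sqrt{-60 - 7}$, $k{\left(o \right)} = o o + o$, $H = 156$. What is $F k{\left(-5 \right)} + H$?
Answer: $156 - 10 i \sqrt{67} \approx 156.0 - 81.854 i$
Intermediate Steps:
$k{\left(o \right)} = o + o^{2}$ ($k{\left(o \right)} = o^{2} + o = o + o^{2}$)
$F = - \frac{i \sqrt{67}}{2}$ ($F = - \frac{\sqrt{-60 - 7}}{2} = - \frac{\sqrt{-67}}{2} = - \frac{i \sqrt{67}}{2} \approx - 4.0927 i$)
$F k{\left(-5 \right)} + H = - \frac{i \sqrt{67}}{2} \left(- 5 \left(1 - 5\right)\right) + 156 = - \frac{i \sqrt{67}}{2} \left(\left(-5\right) \left(-4\right)\right) + 156 = - \frac{i \sqrt{67}}{2} \cdot 20 + 156 = - 10 i \sqrt{67} + 156 = 156 - 10 i \sqrt{67}$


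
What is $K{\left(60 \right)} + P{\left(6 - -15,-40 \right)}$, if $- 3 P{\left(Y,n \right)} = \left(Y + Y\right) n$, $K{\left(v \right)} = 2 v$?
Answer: $680$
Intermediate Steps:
$P{\left(Y,n \right)} = - \frac{2 Y n}{3}$ ($P{\left(Y,n \right)} = - \frac{\left(Y + Y\right) n}{3} = - \frac{2 Y n}{3}$)
$K{\left(60 \right)} + P{\left(6 - -15,-40 \right)} = 2 \cdot 60 - \frac{2}{3} \left(6 - -15\right) \left(-40\right) = 120 - \frac{2}{3} \left(6 + 15\right) \left(-40\right) = 120 - 14 \left(-40\right) = 120 + 560 = 680$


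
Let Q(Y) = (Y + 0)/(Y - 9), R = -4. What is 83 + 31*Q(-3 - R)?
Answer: 633/8 ≈ 79.125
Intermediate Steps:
Q(Y) = Y/(-9 + Y)
83 + 31*Q(-3 - R) = 83 + 31*((-3 - 1*(-4))/(-9 + (-3 - 1*(-4)))) = 83 + 31*((-3 + 4)/(-9 + (-3 + 4))) = 83 + 31*(1/(-9 + 1)) = 83 + 31*(1/(-8)) = 83 + 31*(1*(-⅛)) = 83 + 31*(-⅛) = 83 - 31/8 = 633/8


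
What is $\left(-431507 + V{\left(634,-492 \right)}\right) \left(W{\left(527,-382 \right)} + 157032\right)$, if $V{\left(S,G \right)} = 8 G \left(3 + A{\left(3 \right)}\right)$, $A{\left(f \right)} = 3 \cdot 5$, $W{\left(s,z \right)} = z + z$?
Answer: $-78502011140$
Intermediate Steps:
$W{\left(s,z \right)} = 2 z$
$A{\left(f \right)} = 15$
$V{\left(S,G \right)} = 144 G$ ($V{\left(S,G \right)} = 8 G \left(3 + 15\right) = 8 G 18 = 8 \cdot 18 G = 144 G$)
$\left(-431507 + V{\left(634,-492 \right)}\right) \left(W{\left(527,-382 \right)} + 157032\right) = \left(-431507 + 144 \left(-492\right)\right) \left(2 \left(-382\right) + 157032\right) = \left(-431507 - 70848\right) \left(-764 + 157032\right) = \left(-502355\right) 156268 = -78502011140$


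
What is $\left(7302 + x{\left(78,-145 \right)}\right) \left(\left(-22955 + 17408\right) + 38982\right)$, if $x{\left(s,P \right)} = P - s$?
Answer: $236686365$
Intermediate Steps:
$\left(7302 + x{\left(78,-145 \right)}\right) \left(\left(-22955 + 17408\right) + 38982\right) = \left(7302 - 223\right) \left(\left(-22955 + 17408\right) + 38982\right) = \left(7302 - 223\right) \left(-5547 + 38982\right) = \left(7302 - 223\right) 33435 = 7079 \cdot 33435 = 236686365$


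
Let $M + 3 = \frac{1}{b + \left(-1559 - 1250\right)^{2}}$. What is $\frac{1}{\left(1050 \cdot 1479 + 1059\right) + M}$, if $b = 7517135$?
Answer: $\frac{15407616}{23943527709697} \approx 6.435 \cdot 10^{-7}$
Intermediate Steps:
$M = - \frac{46222847}{15407616}$ ($M = -3 + \frac{1}{7517135 + \left(-1559 - 1250\right)^{2}} = -3 + \frac{1}{7517135 + \left(-2809\right)^{2}} = -3 + \frac{1}{7517135 + 7890481} = -3 + \frac{1}{15407616} = - \frac{46222847}{15407616} \approx -3.0$)
$\frac{1}{\left(1050 \cdot 1479 + 1059\right) + M} = \frac{1}{\left(1050 \cdot 1479 + 1059\right) - \frac{46222847}{15407616}} = \frac{1}{\left(1552950 + 1059\right) - \frac{46222847}{15407616}} = \frac{1}{1554009 - \frac{46222847}{15407616}} = \frac{1}{\frac{23943527709697}{15407616}} = \frac{15407616}{23943527709697}$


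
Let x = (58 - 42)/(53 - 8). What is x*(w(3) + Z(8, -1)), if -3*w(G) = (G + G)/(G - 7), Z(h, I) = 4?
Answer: 8/5 ≈ 1.6000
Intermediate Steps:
x = 16/45 ≈ 0.35556
w(G) = -2*G/(3*(-7 + G)) (w(G) = -(G + G)/(3*(G - 7)) = -2*G/(3*(-7 + G)))
x*(w(3) + Z(8, -1)) = 16*(-2*3/(-21 + 3*3) + 4)/45 = 16*(-2*3/(-21 + 9) + 4)/45 = 16*(-2*3/(-12) + 4)/45 = 16*(-2*3*(-1/12) + 4)/45 = 16*(1/2 + 4)/45 = (16/45)*(9/2) = 8/5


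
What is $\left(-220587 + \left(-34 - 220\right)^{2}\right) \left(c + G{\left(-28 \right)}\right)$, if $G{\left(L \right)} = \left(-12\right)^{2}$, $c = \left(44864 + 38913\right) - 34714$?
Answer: $-7679785697$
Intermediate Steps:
$c = 49063$ ($c = 83777 - 34714 = 49063$)
$G{\left(L \right)} = 144$
$\left(-220587 + \left(-34 - 220\right)^{2}\right) \left(c + G{\left(-28 \right)}\right) = \left(-220587 + \left(-34 - 220\right)^{2}\right) \left(49063 + 144\right) = \left(-220587 + \left(-254\right)^{2}\right) 49207 = \left(-220587 + 64516\right) 49207 = \left(-156071\right) 49207 = -7679785697$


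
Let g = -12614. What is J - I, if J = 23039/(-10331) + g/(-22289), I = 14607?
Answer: -3363902896050/230267659 ≈ -14609.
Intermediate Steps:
J = -383201037/230267659 (J = 23039/(-10331) - 12614/(-22289) = 23039*(-1/10331) - 12614*(-1/22289) = -23039/10331 + 12614/22289 = -383201037/230267659 ≈ -1.6642)
J - I = -383201037/230267659 - 1*14607 = -383201037/230267659 - 14607 = -3363902896050/230267659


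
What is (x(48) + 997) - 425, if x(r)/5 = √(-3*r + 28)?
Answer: 572 + 10*I*√29 ≈ 572.0 + 53.852*I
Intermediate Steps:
x(r) = 5*√(28 - 3*r) (x(r) = 5*√(-3*r + 28) = 5*√(28 - 3*r))
(x(48) + 997) - 425 = (5*√(28 - 3*48) + 997) - 425 = (5*√(28 - 144) + 997) - 425 = (5*√(-116) + 997) - 425 = (5*(2*I*√29) + 997) - 425 = (10*I*√29 + 997) - 425 = (997 + 10*I*√29) - 425 = 572 + 10*I*√29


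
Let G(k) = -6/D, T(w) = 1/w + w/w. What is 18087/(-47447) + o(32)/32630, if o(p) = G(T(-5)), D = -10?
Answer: -2950751709/7740978050 ≈ -0.38119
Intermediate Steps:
T(w) = 1 + 1/w (T(w) = 1/w + 1 = 1 + 1/w)
G(k) = ⅗ (G(k) = -6/(-10) = -6*(-⅒) = ⅗)
o(p) = ⅗
18087/(-47447) + o(32)/32630 = 18087/(-47447) + (⅗)/32630 = 18087*(-1/47447) + (⅗)*(1/32630) = -18087/47447 + 3/163150 = -2950751709/7740978050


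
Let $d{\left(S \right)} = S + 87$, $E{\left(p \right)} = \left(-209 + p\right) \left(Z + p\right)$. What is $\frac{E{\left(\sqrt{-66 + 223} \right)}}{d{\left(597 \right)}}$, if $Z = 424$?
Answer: $- \frac{88459}{684} + \frac{215 \sqrt{157}}{684} \approx -125.39$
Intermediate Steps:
$E{\left(p \right)} = \left(-209 + p\right) \left(424 + p\right)$
$d{\left(S \right)} = 87 + S$
$\frac{E{\left(\sqrt{-66 + 223} \right)}}{d{\left(597 \right)}} = \frac{-88616 + \left(\sqrt{-66 + 223}\right)^{2} + 215 \sqrt{-66 + 223}}{87 + 597} = \frac{-88616 + \left(\sqrt{157}\right)^{2} + 215 \sqrt{157}}{684} = \left(-88616 + 157 + 215 \sqrt{157}\right) \frac{1}{684} = \left(-88459 + 215 \sqrt{157}\right) \frac{1}{684} = - \frac{88459}{684} + \frac{215 \sqrt{157}}{684}$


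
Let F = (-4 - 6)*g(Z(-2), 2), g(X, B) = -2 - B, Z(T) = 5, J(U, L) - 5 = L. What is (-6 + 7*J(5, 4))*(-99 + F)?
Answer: -3363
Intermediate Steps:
J(U, L) = 5 + L
F = 40 (F = (-4 - 6)*(-2 - 1*2) = -10*(-2 - 2) = -10*(-4) = 40)
(-6 + 7*J(5, 4))*(-99 + F) = (-6 + 7*(5 + 4))*(-99 + 40) = (-6 + 7*9)*(-59) = (-6 + 63)*(-59) = 57*(-59) = -3363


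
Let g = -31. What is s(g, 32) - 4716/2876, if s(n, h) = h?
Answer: 21829/719 ≈ 30.360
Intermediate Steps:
s(g, 32) - 4716/2876 = 32 - 4716/2876 = 32 - 1*1179/719 = 32 - 1179/719 = 21829/719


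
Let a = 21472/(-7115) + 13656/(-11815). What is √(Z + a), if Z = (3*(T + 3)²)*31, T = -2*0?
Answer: √235413681971764045/16812745 ≈ 28.859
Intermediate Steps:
T = 0
a = -70170824/16812745 (a = 21472*(-1/7115) + 13656*(-1/11815) = -21472/7115 - 13656/11815 = -70170824/16812745 ≈ -4.1737)
Z = 837 (Z = (3*(0 + 3)²)*31 = (3*3²)*31 = (3*9)*31 = 27*31 = 837)
√(Z + a) = √(837 - 70170824/16812745) = √(14002096741/16812745) = √235413681971764045/16812745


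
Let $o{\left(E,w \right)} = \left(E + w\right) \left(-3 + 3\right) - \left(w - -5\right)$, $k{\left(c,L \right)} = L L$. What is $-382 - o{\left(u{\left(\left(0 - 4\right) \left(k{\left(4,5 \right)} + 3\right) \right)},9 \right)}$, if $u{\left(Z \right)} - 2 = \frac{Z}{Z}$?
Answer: $-368$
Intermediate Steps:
$k{\left(c,L \right)} = L^{2}$
$u{\left(Z \right)} = 3$ ($u{\left(Z \right)} = 2 + \frac{Z}{Z} = 2 + 1 = 3$)
$o{\left(E,w \right)} = -5 - w$ ($o{\left(E,w \right)} = \left(E + w\right) 0 - \left(w + 5\right) = 0 - \left(5 + w\right) = -5 - w$)
$-382 - o{\left(u{\left(\left(0 - 4\right) \left(k{\left(4,5 \right)} + 3\right) \right)},9 \right)} = -382 - \left(-5 - 9\right) = -382 - -14 = -382 + 14 = -368$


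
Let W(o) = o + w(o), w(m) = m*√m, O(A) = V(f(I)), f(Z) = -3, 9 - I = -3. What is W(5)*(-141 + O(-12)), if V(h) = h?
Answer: -720 - 720*√5 ≈ -2330.0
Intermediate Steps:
I = 12 (I = 9 - 1*(-3) = 9 + 3 = 12)
O(A) = -3
w(m) = m^(3/2)
W(o) = o + o^(3/2)
W(5)*(-141 + O(-12)) = (5 + 5^(3/2))*(-141 - 3) = (5 + 5*√5)*(-144) = -720 - 720*√5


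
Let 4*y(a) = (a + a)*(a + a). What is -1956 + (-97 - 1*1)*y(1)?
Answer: -2054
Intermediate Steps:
y(a) = a**2 (y(a) = ((a + a)*(a + a))/4 = ((2*a)*(2*a))/4 = (4*a**2)/4 = a**2)
-1956 + (-97 - 1*1)*y(1) = -1956 + (-97 - 1*1)*1**2 = -1956 + (-97 - 1)*1 = -1956 - 98*1 = -1956 - 98 = -2054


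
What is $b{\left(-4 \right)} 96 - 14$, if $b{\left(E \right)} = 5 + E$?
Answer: $82$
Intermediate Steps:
$b{\left(-4 \right)} 96 - 14 = \left(5 - 4\right) 96 - 14 = 1 \cdot 96 - 14 = 96 - 14 = 82$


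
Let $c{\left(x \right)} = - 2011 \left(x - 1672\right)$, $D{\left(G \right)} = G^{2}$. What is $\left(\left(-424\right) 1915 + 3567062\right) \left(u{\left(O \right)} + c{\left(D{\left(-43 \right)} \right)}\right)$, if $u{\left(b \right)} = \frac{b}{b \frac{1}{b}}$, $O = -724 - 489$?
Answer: $-984012230320$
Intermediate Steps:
$O = -1213$ ($O = -724 - 489 = -1213$)
$u{\left(b \right)} = b$ ($u{\left(b \right)} = \frac{b}{1} = b 1 = b$)
$c{\left(x \right)} = 3362392 - 2011 x$ ($c{\left(x \right)} = - 2011 \left(-1672 + x\right) = 3362392 - 2011 x$)
$\left(\left(-424\right) 1915 + 3567062\right) \left(u{\left(O \right)} + c{\left(D{\left(-43 \right)} \right)}\right) = \left(\left(-424\right) 1915 + 3567062\right) \left(-1213 + \left(3362392 - 2011 \left(-43\right)^{2}\right)\right) = \left(-811960 + 3567062\right) \left(-1213 + \left(3362392 - 3718339\right)\right) = 2755102 \left(-1213 + \left(3362392 - 3718339\right)\right) = 2755102 \left(-1213 - 355947\right) = 2755102 \left(-357160\right) = -984012230320$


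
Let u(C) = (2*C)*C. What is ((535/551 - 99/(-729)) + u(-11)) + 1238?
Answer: 66103276/44631 ≈ 1481.1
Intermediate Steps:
u(C) = 2*C²
((535/551 - 99/(-729)) + u(-11)) + 1238 = ((535/551 - 99/(-729)) + 2*(-11)²) + 1238 = ((535*(1/551) - 99*(-1/729)) + 2*121) + 1238 = ((535/551 + 11/81) + 242) + 1238 = (49396/44631 + 242) + 1238 = 10850098/44631 + 1238 = 66103276/44631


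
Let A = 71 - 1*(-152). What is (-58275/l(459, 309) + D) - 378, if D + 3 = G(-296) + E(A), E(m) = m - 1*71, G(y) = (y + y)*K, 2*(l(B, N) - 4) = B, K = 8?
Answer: -2435205/467 ≈ -5214.6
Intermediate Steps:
A = 223 (A = 71 + 152 = 223)
l(B, N) = 4 + B/2
G(y) = 16*y (G(y) = (y + y)*8 = (2*y)*8 = 16*y)
E(m) = -71 + m (E(m) = m - 71 = -71 + m)
D = -4587 (D = -3 + (16*(-296) + (-71 + 223)) = -3 + (-4736 + 152) = -3 - 4584 = -4587)
(-58275/l(459, 309) + D) - 378 = (-58275/(4 + (½)*459) - 4587) - 378 = (-58275/(4 + 459/2) - 4587) - 378 = (-58275/467/2 - 4587) - 378 = (-58275*2/467 - 4587) - 378 = (-116550/467 - 4587) - 378 = -2258679/467 - 378 = -2435205/467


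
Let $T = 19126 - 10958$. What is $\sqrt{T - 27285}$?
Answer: $i \sqrt{19117} \approx 138.26 i$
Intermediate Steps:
$T = 8168$ ($T = 19126 - 10958 = 8168$)
$\sqrt{T - 27285} = \sqrt{8168 - 27285} = \sqrt{-19117} = i \sqrt{19117}$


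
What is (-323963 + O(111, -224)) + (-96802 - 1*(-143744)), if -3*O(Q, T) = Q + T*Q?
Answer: -268770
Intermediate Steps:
O(Q, T) = -Q/3 - Q*T/3 (O(Q, T) = -(Q + T*Q)/3 = -(Q + Q*T)/3 = -Q/3 - Q*T/3)
(-323963 + O(111, -224)) + (-96802 - 1*(-143744)) = (-323963 - 1/3*111*(1 - 224)) + (-96802 - 1*(-143744)) = (-323963 - 1/3*111*(-223)) + (-96802 + 143744) = (-323963 + 8251) + 46942 = -315712 + 46942 = -268770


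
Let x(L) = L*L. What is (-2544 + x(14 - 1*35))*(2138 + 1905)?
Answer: -8502429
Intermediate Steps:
x(L) = L**2
(-2544 + x(14 - 1*35))*(2138 + 1905) = (-2544 + (14 - 1*35)**2)*(2138 + 1905) = (-2544 + (14 - 35)**2)*4043 = (-2544 + (-21)**2)*4043 = (-2544 + 441)*4043 = -2103*4043 = -8502429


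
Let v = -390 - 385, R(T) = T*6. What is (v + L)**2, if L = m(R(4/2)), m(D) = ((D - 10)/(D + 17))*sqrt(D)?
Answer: 505125673/841 - 6200*sqrt(3)/29 ≈ 6.0026e+5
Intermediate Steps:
R(T) = 6*T
m(D) = sqrt(D)*(-10 + D)/(17 + D) (m(D) = ((-10 + D)/(17 + D))*sqrt(D) = sqrt(D)*(-10 + D)/(17 + D))
L = 4*sqrt(3)/29 (L = sqrt(6*(4/2))*(-10 + 6*(4/2))/(17 + 6*(4/2)) = sqrt(6*(4*(1/2)))*(-10 + 6*(4*(1/2)))/(17 + 6*(4*(1/2))) = sqrt(6*2)*(-10 + 6*2)/(17 + 6*2) = sqrt(12)*(-10 + 12)/(17 + 12) = (2*sqrt(3))*2/29 = (2*sqrt(3))*(1/29)*2 = 4*sqrt(3)/29 ≈ 0.23890)
v = -775
(v + L)**2 = (-775 + 4*sqrt(3)/29)**2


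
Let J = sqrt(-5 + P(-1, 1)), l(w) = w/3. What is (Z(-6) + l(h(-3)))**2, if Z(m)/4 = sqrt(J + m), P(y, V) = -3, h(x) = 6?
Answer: 4*(1 + 2*sqrt(2)*sqrt(-3 + I*sqrt(2)))**2 ≈ -82.997 + 85.467*I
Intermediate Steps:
l(w) = w/3 (l(w) = w*(1/3) = w/3)
J = 2*I*sqrt(2) (J = sqrt(-5 - 3) = sqrt(-8) = 2*I*sqrt(2) ≈ 2.8284*I)
Z(m) = 4*sqrt(m + 2*I*sqrt(2)) (Z(m) = 4*sqrt(2*I*sqrt(2) + m) = 4*sqrt(m + 2*I*sqrt(2)))
(Z(-6) + l(h(-3)))**2 = (4*sqrt(-6 + 2*I*sqrt(2)) + (1/3)*6)**2 = (4*sqrt(-6 + 2*I*sqrt(2)) + 2)**2 = (2 + 4*sqrt(-6 + 2*I*sqrt(2)))**2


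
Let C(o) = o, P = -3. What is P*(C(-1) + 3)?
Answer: -6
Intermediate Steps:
P*(C(-1) + 3) = -3*(-1 + 3) = -3*2 = -6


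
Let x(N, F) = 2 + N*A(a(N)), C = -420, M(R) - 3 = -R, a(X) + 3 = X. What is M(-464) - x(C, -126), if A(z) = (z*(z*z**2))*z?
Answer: -5687889193703595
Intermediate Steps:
a(X) = -3 + X
M(R) = 3 - R
A(z) = z**5 (A(z) = (z*z**3)*z = z**4*z = z**5)
x(N, F) = 2 + N*(-3 + N)**5
M(-464) - x(C, -126) = (3 - 1*(-464)) - (2 - 420*(-3 - 420)**5) = (3 + 464) - (2 - 420*(-423)**5) = 467 - (2 - 420*(-13542593318343)) = 467 - (2 + 5687889193704060) = 467 - 1*5687889193704062 = 467 - 5687889193704062 = -5687889193703595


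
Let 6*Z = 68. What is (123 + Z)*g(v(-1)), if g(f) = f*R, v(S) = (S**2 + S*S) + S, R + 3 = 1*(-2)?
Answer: -2015/3 ≈ -671.67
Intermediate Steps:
Z = 34/3 (Z = (1/6)*68 = 34/3 ≈ 11.333)
R = -5 (R = -3 + 1*(-2) = -3 - 2 = -5)
v(S) = S + 2*S**2 (v(S) = (S**2 + S**2) + S = 2*S**2 + S = S + 2*S**2)
g(f) = -5*f (g(f) = f*(-5) = -5*f)
(123 + Z)*g(v(-1)) = (123 + 34/3)*(-(-5)*(1 + 2*(-1))) = 403*(-(-5)*(1 - 2))/3 = 403*(-(-5)*(-1))/3 = 403*(-5*1)/3 = (403/3)*(-5) = -2015/3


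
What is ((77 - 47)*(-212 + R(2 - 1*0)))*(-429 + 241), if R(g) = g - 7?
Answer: 1223880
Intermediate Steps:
R(g) = -7 + g
((77 - 47)*(-212 + R(2 - 1*0)))*(-429 + 241) = ((77 - 47)*(-212 + (-7 + (2 - 1*0))))*(-429 + 241) = (30*(-212 + (-7 + (2 + 0))))*(-188) = (30*(-212 + (-7 + 2)))*(-188) = (30*(-212 - 5))*(-188) = (30*(-217))*(-188) = -6510*(-188) = 1223880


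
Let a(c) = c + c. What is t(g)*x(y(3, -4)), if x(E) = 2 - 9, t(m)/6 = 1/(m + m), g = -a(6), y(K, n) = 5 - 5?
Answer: 7/4 ≈ 1.7500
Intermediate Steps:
a(c) = 2*c
y(K, n) = 0
g = -12 (g = -2*6 = -1*12 = -12)
t(m) = 3/m (t(m) = 6/(m + m) = 6/((2*m)) = 6*(1/(2*m)) = 3/m)
x(E) = -7
t(g)*x(y(3, -4)) = (3/(-12))*(-7) = (3*(-1/12))*(-7) = -¼*(-7) = 7/4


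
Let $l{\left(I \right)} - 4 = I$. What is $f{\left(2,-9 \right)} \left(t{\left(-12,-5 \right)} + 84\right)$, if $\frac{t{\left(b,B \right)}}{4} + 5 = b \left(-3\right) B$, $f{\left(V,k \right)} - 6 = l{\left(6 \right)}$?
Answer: $-10496$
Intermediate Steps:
$l{\left(I \right)} = 4 + I$
$f{\left(V,k \right)} = 16$ ($f{\left(V,k \right)} = 6 + \left(4 + 6\right) = 6 + 10 = 16$)
$t{\left(b,B \right)} = -20 - 12 B b$ ($t{\left(b,B \right)} = -20 + 4 b \left(-3\right) B = -20 + 4 - 3 b B = -20 + 4 \left(- 3 B b\right) = -20 - 12 B b$)
$f{\left(2,-9 \right)} \left(t{\left(-12,-5 \right)} + 84\right) = 16 \left(\left(-20 - \left(-60\right) \left(-12\right)\right) + 84\right) = 16 \left(\left(-20 - 720\right) + 84\right) = 16 \left(-740 + 84\right) = 16 \left(-656\right) = -10496$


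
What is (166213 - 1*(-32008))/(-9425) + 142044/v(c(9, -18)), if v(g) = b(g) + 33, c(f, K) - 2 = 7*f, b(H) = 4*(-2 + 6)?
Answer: 189864553/65975 ≈ 2877.8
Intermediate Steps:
b(H) = 16 (b(H) = 4*4 = 16)
c(f, K) = 2 + 7*f
v(g) = 49 (v(g) = 16 + 33 = 49)
(166213 - 1*(-32008))/(-9425) + 142044/v(c(9, -18)) = (166213 - 1*(-32008))/(-9425) + 142044/49 = (166213 + 32008)*(-1/9425) + 142044*(1/49) = 198221*(-1/9425) + 20292/7 = -198221/9425 + 20292/7 = 189864553/65975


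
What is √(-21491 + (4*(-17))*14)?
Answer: I*√22443 ≈ 149.81*I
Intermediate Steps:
√(-21491 + (4*(-17))*14) = √(-21491 - 68*14) = √(-21491 - 952) = √(-22443) = I*√22443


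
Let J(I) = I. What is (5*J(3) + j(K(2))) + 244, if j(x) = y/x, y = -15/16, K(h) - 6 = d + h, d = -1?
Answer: 28993/112 ≈ 258.87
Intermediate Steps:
K(h) = 5 + h (K(h) = 6 + (-1 + h) = 5 + h)
y = -15/16 (y = -15*1/16 = -15/16 ≈ -0.93750)
j(x) = -15/(16*x)
(5*J(3) + j(K(2))) + 244 = (5*3 - 15/(16*(5 + 2))) + 244 = (15 - 15/16/7) + 244 = (15 - 15/16*⅐) + 244 = (15 - 15/112) + 244 = 1665/112 + 244 = 28993/112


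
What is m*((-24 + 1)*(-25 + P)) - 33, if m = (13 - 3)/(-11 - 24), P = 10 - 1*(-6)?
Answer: -645/7 ≈ -92.143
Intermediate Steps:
P = 16 (P = 10 + 6 = 16)
m = -2/7 (m = 10/(-35) = 10*(-1/35) = -2/7 ≈ -0.28571)
m*((-24 + 1)*(-25 + P)) - 33 = -2*(-24 + 1)*(-25 + 16)/7 - 33 = -(-46)*(-9)/7 - 33 = -2/7*207 - 33 = -414/7 - 33 = -645/7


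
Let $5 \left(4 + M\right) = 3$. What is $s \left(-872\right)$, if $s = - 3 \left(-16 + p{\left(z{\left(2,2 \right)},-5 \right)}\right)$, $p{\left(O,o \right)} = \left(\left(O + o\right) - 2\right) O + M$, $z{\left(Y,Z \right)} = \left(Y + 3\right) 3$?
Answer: $\frac{1315848}{5} \approx 2.6317 \cdot 10^{5}$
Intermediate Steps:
$M = - \frac{17}{5}$ ($M = -4 + \frac{1}{5} \cdot 3 = -4 + \frac{3}{5} = - \frac{17}{5} \approx -3.4$)
$z{\left(Y,Z \right)} = 9 + 3 Y$ ($z{\left(Y,Z \right)} = \left(3 + Y\right) 3 = 9 + 3 Y$)
$p{\left(O,o \right)} = - \frac{17}{5} + O \left(-2 + O + o\right)$ ($p{\left(O,o \right)} = \left(\left(O + o\right) - 2\right) O - \frac{17}{5} = \left(-2 + O + o\right) O - \frac{17}{5} = O \left(-2 + O + o\right) - \frac{17}{5} = - \frac{17}{5} + O \left(-2 + O + o\right)$)
$s = - \frac{1509}{5}$ ($s = - 3 \left(-16 - \left(\frac{17}{5} - \left(9 + 3 \cdot 2\right)^{2} + 2 \left(9 + 3 \cdot 2\right) - \left(9 + 3 \cdot 2\right) \left(-5\right)\right)\right) = - 3 \left(-16 - \left(\frac{17}{5} - \left(9 + 6\right)^{2} + 2 \left(9 + 6\right) - \left(9 + 6\right) \left(-5\right)\right)\right) = - 3 \left(-16 + \left(- \frac{17}{5} + 15^{2} - 30 + 15 \left(-5\right)\right)\right) = - 3 \left(-16 - - \frac{583}{5}\right) = - 3 \left(-16 + \frac{583}{5}\right) = \left(-3\right) \frac{503}{5} = - \frac{1509}{5} \approx -301.8$)
$s \left(-872\right) = \left(- \frac{1509}{5}\right) \left(-872\right) = \frac{1315848}{5}$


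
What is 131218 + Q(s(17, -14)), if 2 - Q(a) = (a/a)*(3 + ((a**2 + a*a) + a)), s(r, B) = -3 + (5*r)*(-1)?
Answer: 115817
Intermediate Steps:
s(r, B) = -3 - 5*r
Q(a) = -1 - a - 2*a**2 (Q(a) = 2 - a/a*(3 + ((a**2 + a*a) + a)) = 2 - (3 + ((a**2 + a**2) + a)) = 2 - (3 + (2*a**2 + a)) = 2 - (3 + (a + 2*a**2)) = 2 - (3 + a + 2*a**2) = 2 + (-3 - a - 2*a**2) = -1 - a - 2*a**2)
131218 + Q(s(17, -14)) = 131218 + (-1 - (-3 - 5*17) - 2*(-3 - 5*17)**2) = 131218 + (-1 - (-3 - 85) - 2*(-3 - 85)**2) = 131218 + (-1 - 1*(-88) - 2*(-88)**2) = 131218 + (-1 + 88 - 2*7744) = 131218 + (-1 + 88 - 15488) = 131218 - 15401 = 115817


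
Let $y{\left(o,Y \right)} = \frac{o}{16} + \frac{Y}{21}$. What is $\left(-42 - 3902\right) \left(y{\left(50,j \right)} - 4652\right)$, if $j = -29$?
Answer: $\frac{385152799}{21} \approx 1.8341 \cdot 10^{7}$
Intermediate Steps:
$y{\left(o,Y \right)} = \frac{o}{16} + \frac{Y}{21}$ ($y{\left(o,Y \right)} = o \frac{1}{16} + Y \frac{1}{21} = \frac{o}{16} + \frac{Y}{21}$)
$\left(-42 - 3902\right) \left(y{\left(50,j \right)} - 4652\right) = \left(-42 - 3902\right) \left(\left(\frac{1}{16} \cdot 50 + \frac{1}{21} \left(-29\right)\right) - 4652\right) = - 3944 \left(\left(\frac{25}{8} - \frac{29}{21}\right) - 4652\right) = - 3944 \left(\frac{293}{168} - 4652\right) = \left(-3944\right) \left(- \frac{781243}{168}\right) = \frac{385152799}{21}$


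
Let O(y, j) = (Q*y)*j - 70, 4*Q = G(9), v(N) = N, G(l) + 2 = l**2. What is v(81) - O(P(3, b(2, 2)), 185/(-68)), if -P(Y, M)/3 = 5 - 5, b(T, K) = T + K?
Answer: 151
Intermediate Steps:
G(l) = -2 + l**2
b(T, K) = K + T
P(Y, M) = 0 (P(Y, M) = -3*(5 - 5) = -3*0 = 0)
Q = 79/4 (Q = (-2 + 9**2)/4 = (-2 + 81)/4 = (1/4)*79 = 79/4 ≈ 19.750)
O(y, j) = -70 + 79*j*y/4 (O(y, j) = (79*y/4)*j - 70 = 79*j*y/4 - 70 = -70 + 79*j*y/4)
v(81) - O(P(3, b(2, 2)), 185/(-68)) = 81 - (-70 + (79/4)*(185/(-68))*0) = 81 - (-70 + (79/4)*(185*(-1/68))*0) = 81 - (-70 + (79/4)*(-185/68)*0) = 81 - (-70 + 0) = 81 - 1*(-70) = 81 + 70 = 151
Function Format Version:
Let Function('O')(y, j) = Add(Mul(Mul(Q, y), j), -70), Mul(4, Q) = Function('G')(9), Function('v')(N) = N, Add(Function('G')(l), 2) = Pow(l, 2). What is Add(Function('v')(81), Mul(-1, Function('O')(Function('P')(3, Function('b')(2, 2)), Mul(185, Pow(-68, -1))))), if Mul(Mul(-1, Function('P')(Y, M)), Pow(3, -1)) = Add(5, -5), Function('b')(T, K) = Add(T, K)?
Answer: 151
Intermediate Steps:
Function('G')(l) = Add(-2, Pow(l, 2))
Function('b')(T, K) = Add(K, T)
Function('P')(Y, M) = 0 (Function('P')(Y, M) = Mul(-3, Add(5, -5)) = Mul(-3, 0) = 0)
Q = Rational(79, 4) (Q = Mul(Rational(1, 4), Add(-2, Pow(9, 2))) = Mul(Rational(1, 4), Add(-2, 81)) = Mul(Rational(1, 4), 79) = Rational(79, 4) ≈ 19.750)
Function('O')(y, j) = Add(-70, Mul(Rational(79, 4), j, y)) (Function('O')(y, j) = Add(Mul(Mul(Rational(79, 4), y), j), -70) = Add(Mul(Rational(79, 4), j, y), -70) = Add(-70, Mul(Rational(79, 4), j, y)))
Add(Function('v')(81), Mul(-1, Function('O')(Function('P')(3, Function('b')(2, 2)), Mul(185, Pow(-68, -1))))) = Add(81, Mul(-1, Add(-70, Mul(Rational(79, 4), Mul(185, Pow(-68, -1)), 0)))) = Add(81, Mul(-1, Add(-70, Mul(Rational(79, 4), Mul(185, Rational(-1, 68)), 0)))) = Add(81, Mul(-1, Add(-70, Mul(Rational(79, 4), Rational(-185, 68), 0)))) = Add(81, Mul(-1, Add(-70, 0))) = Add(81, Mul(-1, -70)) = Add(81, 70) = 151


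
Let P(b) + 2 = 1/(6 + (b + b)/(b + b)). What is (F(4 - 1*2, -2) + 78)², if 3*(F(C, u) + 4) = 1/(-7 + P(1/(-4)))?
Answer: 189255049/34596 ≈ 5470.4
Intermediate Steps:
P(b) = -13/7 (P(b) = -2 + 1/(6 + (b + b)/(b + b)) = -2 + 1/(6 + (2*b)/((2*b))) = -2 + 1/(6 + (2*b)*(1/(2*b))) = -2 + 1/(6 + 1) = -2 + 1/7 = -2 + ⅐ = -13/7)
F(C, u) = -751/186 (F(C, u) = -4 + 1/(3*(-7 - 13/7)) = -4 + 1/(3*(-62/7)) = -4 + (⅓)*(-7/62) = -4 - 7/186 = -751/186)
(F(4 - 1*2, -2) + 78)² = (-751/186 + 78)² = (13757/186)² = 189255049/34596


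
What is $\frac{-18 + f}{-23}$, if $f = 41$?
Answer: $-1$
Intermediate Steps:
$\frac{-18 + f}{-23} = \frac{-18 + 41}{-23} = \left(- \frac{1}{23}\right) 23 = -1$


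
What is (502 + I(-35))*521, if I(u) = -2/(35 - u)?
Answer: 9153449/35 ≈ 2.6153e+5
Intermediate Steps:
(502 + I(-35))*521 = (502 + 2/(-35 - 35))*521 = (502 + 2/(-70))*521 = (502 + 2*(-1/70))*521 = (502 - 1/35)*521 = (17569/35)*521 = 9153449/35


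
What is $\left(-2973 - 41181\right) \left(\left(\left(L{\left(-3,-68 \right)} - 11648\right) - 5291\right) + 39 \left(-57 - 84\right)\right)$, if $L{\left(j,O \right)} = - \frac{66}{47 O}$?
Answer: $\frac{791590505607}{799} \approx 9.9073 \cdot 10^{8}$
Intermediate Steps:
$L{\left(j,O \right)} = - \frac{66}{47 O}$ ($L{\left(j,O \right)} = - 66 \frac{1}{47 O} = - \frac{66}{47 O}$)
$\left(-2973 - 41181\right) \left(\left(\left(L{\left(-3,-68 \right)} - 11648\right) - 5291\right) + 39 \left(-57 - 84\right)\right) = \left(-2973 - 41181\right) \left(\left(\left(- \frac{66}{47 \left(-68\right)} - 11648\right) - 5291\right) + 39 \left(-57 - 84\right)\right) = - 44154 \left(\left(\left(\left(- \frac{66}{47}\right) \left(- \frac{1}{68}\right) - 11648\right) - 5291\right) + 39 \left(-141\right)\right) = - 44154 \left(\left(\left(\frac{33}{1598} - 11648\right) - 5291\right) - 5499\right) = - 44154 \left(\left(- \frac{18613471}{1598} - 5291\right) - 5499\right) = - 44154 \left(- \frac{27068489}{1598} - 5499\right) = \left(-44154\right) \left(- \frac{35855891}{1598}\right) = \frac{791590505607}{799}$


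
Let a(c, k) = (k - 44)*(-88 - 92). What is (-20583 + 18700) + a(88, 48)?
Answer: -2603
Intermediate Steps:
a(c, k) = 7920 - 180*k (a(c, k) = (-44 + k)*(-180) = 7920 - 180*k)
(-20583 + 18700) + a(88, 48) = (-20583 + 18700) + (7920 - 180*48) = -1883 + (7920 - 8640) = -1883 - 720 = -2603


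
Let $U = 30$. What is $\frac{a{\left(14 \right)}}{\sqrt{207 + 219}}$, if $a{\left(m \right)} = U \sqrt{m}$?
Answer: $\frac{10 \sqrt{1491}}{71} \approx 5.4385$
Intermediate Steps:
$a{\left(m \right)} = 30 \sqrt{m}$
$\frac{a{\left(14 \right)}}{\sqrt{207 + 219}} = \frac{30 \sqrt{14}}{\sqrt{207 + 219}} = \frac{30 \sqrt{14}}{\sqrt{426}} = 30 \sqrt{14} \frac{\sqrt{426}}{426} = \frac{10 \sqrt{1491}}{71}$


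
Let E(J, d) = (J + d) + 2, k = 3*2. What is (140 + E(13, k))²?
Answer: 25921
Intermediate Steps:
k = 6
E(J, d) = 2 + J + d
(140 + E(13, k))² = (140 + (2 + 13 + 6))² = (140 + 21)² = 161² = 25921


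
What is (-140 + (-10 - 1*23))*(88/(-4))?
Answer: 3806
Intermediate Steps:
(-140 + (-10 - 1*23))*(88/(-4)) = (-140 + (-10 - 23))*(88*(-1/4)) = (-140 - 33)*(-22) = -173*(-22) = 3806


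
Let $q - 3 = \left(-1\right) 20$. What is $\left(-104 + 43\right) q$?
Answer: $1037$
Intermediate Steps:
$q = -17$ ($q = 3 - 20 = -17$)
$\left(-104 + 43\right) q = \left(-104 + 43\right) \left(-17\right) = \left(-61\right) \left(-17\right) = 1037$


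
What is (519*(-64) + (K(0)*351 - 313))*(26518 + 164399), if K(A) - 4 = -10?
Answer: -6803327295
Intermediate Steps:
K(A) = -6 (K(A) = 4 - 10 = -6)
(519*(-64) + (K(0)*351 - 313))*(26518 + 164399) = (519*(-64) + (-6*351 - 313))*(26518 + 164399) = (-33216 + (-2106 - 313))*190917 = (-33216 - 2419)*190917 = -35635*190917 = -6803327295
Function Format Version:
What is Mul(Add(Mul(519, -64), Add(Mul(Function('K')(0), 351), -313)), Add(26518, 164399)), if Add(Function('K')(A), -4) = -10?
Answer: -6803327295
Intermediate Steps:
Function('K')(A) = -6 (Function('K')(A) = Add(4, -10) = -6)
Mul(Add(Mul(519, -64), Add(Mul(Function('K')(0), 351), -313)), Add(26518, 164399)) = Mul(Add(Mul(519, -64), Add(Mul(-6, 351), -313)), Add(26518, 164399)) = Mul(Add(-33216, Add(-2106, -313)), 190917) = Mul(Add(-33216, -2419), 190917) = Mul(-35635, 190917) = -6803327295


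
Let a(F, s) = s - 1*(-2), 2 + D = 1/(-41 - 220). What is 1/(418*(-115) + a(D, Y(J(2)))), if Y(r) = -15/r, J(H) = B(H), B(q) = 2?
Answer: -2/96151 ≈ -2.0801e-5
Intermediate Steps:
J(H) = 2
D = -523/261 (D = -2 + 1/(-41 - 220) = -2 + 1/(-261) = -2 - 1/261 = -523/261 ≈ -2.0038)
a(F, s) = 2 + s (a(F, s) = s + 2 = 2 + s)
1/(418*(-115) + a(D, Y(J(2)))) = 1/(418*(-115) + (2 - 15/2)) = 1/(-48070 + (2 - 15*½)) = 1/(-48070 + (2 - 15/2)) = 1/(-48070 - 11/2) = 1/(-96151/2) = -2/96151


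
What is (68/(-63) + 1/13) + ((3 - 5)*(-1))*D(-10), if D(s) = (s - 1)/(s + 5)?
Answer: 13913/4095 ≈ 3.3976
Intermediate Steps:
D(s) = (-1 + s)/(5 + s)
(68/(-63) + 1/13) + ((3 - 5)*(-1))*D(-10) = (68/(-63) + 1/13) + ((3 - 5)*(-1))*((-1 - 10)/(5 - 10)) = (68*(-1/63) + 1*(1/13)) + (-2*(-1))*(-11/(-5)) = (-68/63 + 1/13) + 2*(-1/5*(-11)) = -821/819 + 2*(11/5) = -821/819 + 22/5 = 13913/4095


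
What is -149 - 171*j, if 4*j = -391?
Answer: 66265/4 ≈ 16566.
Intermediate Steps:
j = -391/4 (j = (¼)*(-391) = -391/4 ≈ -97.750)
-149 - 171*j = -149 - 171*(-391/4) = -149 + 66861/4 = 66265/4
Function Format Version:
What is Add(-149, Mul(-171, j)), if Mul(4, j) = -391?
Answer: Rational(66265, 4) ≈ 16566.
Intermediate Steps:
j = Rational(-391, 4) (j = Mul(Rational(1, 4), -391) = Rational(-391, 4) ≈ -97.750)
Add(-149, Mul(-171, j)) = Add(-149, Mul(-171, Rational(-391, 4))) = Add(-149, Rational(66861, 4)) = Rational(66265, 4)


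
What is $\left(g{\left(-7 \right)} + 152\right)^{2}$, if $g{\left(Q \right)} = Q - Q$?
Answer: $23104$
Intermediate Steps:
$g{\left(Q \right)} = 0$
$\left(g{\left(-7 \right)} + 152\right)^{2} = \left(0 + 152\right)^{2} = 152^{2} = 23104$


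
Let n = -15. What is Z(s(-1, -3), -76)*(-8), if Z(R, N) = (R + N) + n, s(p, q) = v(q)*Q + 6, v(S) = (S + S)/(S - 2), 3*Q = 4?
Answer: 3336/5 ≈ 667.20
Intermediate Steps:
Q = 4/3 (Q = (⅓)*4 = 4/3 ≈ 1.3333)
v(S) = 2*S/(-2 + S) (v(S) = (2*S)/(-2 + S) = 2*S/(-2 + S))
s(p, q) = 6 + 8*q/(3*(-2 + q)) (s(p, q) = (2*q/(-2 + q))*(4/3) + 6 = 8*q/(3*(-2 + q)) + 6 = 6 + 8*q/(3*(-2 + q)))
Z(R, N) = -15 + N + R (Z(R, N) = (R + N) - 15 = (N + R) - 15 = -15 + N + R)
Z(s(-1, -3), -76)*(-8) = (-15 - 76 + 2*(-18 + 13*(-3))/(3*(-2 - 3)))*(-8) = (-15 - 76 + (⅔)*(-18 - 39)/(-5))*(-8) = (-15 - 76 + (⅔)*(-⅕)*(-57))*(-8) = (-15 - 76 + 38/5)*(-8) = -417/5*(-8) = 3336/5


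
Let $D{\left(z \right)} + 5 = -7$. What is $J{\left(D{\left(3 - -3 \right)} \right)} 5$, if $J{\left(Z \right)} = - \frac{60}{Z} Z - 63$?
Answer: $-615$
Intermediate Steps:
$D{\left(z \right)} = -12$ ($D{\left(z \right)} = -5 - 7 = -12$)
$J{\left(Z \right)} = -123$ ($J{\left(Z \right)} = -60 - 63 = -123$)
$J{\left(D{\left(3 - -3 \right)} \right)} 5 = \left(-123\right) 5 = -615$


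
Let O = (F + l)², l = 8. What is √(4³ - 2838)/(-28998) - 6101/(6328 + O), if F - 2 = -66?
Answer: -6101/9464 - I*√2774/28998 ≈ -0.64465 - 0.0018163*I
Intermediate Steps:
F = -64 (F = 2 - 66 = -64)
O = 3136 (O = (-64 + 8)² = (-56)² = 3136)
√(4³ - 2838)/(-28998) - 6101/(6328 + O) = √(4³ - 2838)/(-28998) - 6101/(6328 + 3136) = √(64 - 2838)*(-1/28998) - 6101/9464 = √(-2774)*(-1/28998) - 6101*1/9464 = (I*√2774)*(-1/28998) - 6101/9464 = -I*√2774/28998 - 6101/9464 = -6101/9464 - I*√2774/28998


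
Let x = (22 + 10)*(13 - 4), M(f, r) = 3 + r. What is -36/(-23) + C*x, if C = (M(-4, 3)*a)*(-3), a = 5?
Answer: -596124/23 ≈ -25918.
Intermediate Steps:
x = 288 (x = 32*9 = 288)
C = -90 (C = ((3 + 3)*5)*(-3) = (6*5)*(-3) = 30*(-3) = -90)
-36/(-23) + C*x = -36/(-23) - 90*288 = -36*(-1/23) - 25920 = 36/23 - 25920 = -596124/23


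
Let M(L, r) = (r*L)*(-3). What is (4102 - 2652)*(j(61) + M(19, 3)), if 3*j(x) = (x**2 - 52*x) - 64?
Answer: -40600/3 ≈ -13533.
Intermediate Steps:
j(x) = -64/3 - 52*x/3 + x**2/3 (j(x) = ((x**2 - 52*x) - 64)/3 = (-64 + x**2 - 52*x)/3 = -64/3 - 52*x/3 + x**2/3)
M(L, r) = -3*L*r (M(L, r) = (L*r)*(-3) = -3*L*r)
(4102 - 2652)*(j(61) + M(19, 3)) = (4102 - 2652)*((-64/3 - 52/3*61 + (1/3)*61**2) - 3*19*3) = 1450*((-64/3 - 3172/3 + (1/3)*3721) - 171) = 1450*((-64/3 - 3172/3 + 3721/3) - 171) = 1450*(485/3 - 171) = 1450*(-28/3) = -40600/3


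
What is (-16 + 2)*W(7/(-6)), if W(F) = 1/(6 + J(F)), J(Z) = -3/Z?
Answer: -49/30 ≈ -1.6333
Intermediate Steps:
W(F) = 1/(6 - 3/F)
(-16 + 2)*W(7/(-6)) = (-16 + 2)*((7/(-6))/(3*(-1 + 2*(7/(-6))))) = -14*7*(-⅙)/(3*(-1 + 2*(7*(-⅙)))) = -14*(-7)/(3*6*(-1 + 2*(-7/6))) = -14*(-7)/(3*6*(-1 - 7/3)) = -14*(-7)/(3*6*(-10/3)) = -14*(-7)*(-3)/(3*6*10) = -14*7/60 = -49/30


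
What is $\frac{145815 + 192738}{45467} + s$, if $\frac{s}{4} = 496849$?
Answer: $\frac{90361272485}{45467} \approx 1.9874 \cdot 10^{6}$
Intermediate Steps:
$s = 1987396$ ($s = 4 \cdot 496849 = 1987396$)
$\frac{145815 + 192738}{45467} + s = \frac{145815 + 192738}{45467} + 1987396 = 338553 \cdot \frac{1}{45467} + 1987396 = \frac{338553}{45467} + 1987396 = \frac{90361272485}{45467}$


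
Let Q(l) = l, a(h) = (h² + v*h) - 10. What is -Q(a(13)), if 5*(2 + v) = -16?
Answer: -457/5 ≈ -91.400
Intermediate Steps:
v = -26/5 (v = -2 + (⅕)*(-16) = -2 - 16/5 = -26/5 ≈ -5.2000)
a(h) = -10 + h² - 26*h/5 (a(h) = (h² - 26*h/5) - 10 = -10 + h² - 26*h/5)
-Q(a(13)) = -(-10 + 13² - 26/5*13) = -(-10 + 169 - 338/5) = -1*457/5 = -457/5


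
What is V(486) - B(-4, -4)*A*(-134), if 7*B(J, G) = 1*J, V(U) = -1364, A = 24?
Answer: -22412/7 ≈ -3201.7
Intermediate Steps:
B(J, G) = J/7 (B(J, G) = (1*J)/7 = J/7)
V(486) - B(-4, -4)*A*(-134) = -1364 - ((⅐)*(-4))*24*(-134) = -1364 - (-4/7*24)*(-134) = -1364 - (-96)*(-134)/7 = -1364 - 1*12864/7 = -1364 - 12864/7 = -22412/7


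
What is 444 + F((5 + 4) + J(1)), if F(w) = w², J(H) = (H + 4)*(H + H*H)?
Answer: 805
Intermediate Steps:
J(H) = (4 + H)*(H + H²)
444 + F((5 + 4) + J(1)) = 444 + ((5 + 4) + 1*(4 + 1² + 5*1))² = 444 + (9 + 1*(4 + 1 + 5))² = 444 + (9 + 1*10)² = 444 + (9 + 10)² = 444 + 19² = 444 + 361 = 805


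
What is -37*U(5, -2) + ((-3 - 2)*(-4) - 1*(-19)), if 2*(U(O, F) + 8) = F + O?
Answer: 559/2 ≈ 279.50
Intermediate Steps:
U(O, F) = -8 + F/2 + O/2 (U(O, F) = -8 + (F + O)/2 = -8 + (F/2 + O/2) = -8 + F/2 + O/2)
-37*U(5, -2) + ((-3 - 2)*(-4) - 1*(-19)) = -37*(-8 + (1/2)*(-2) + (1/2)*5) + ((-3 - 2)*(-4) - 1*(-19)) = -37*(-8 - 1 + 5/2) + (-5*(-4) + 19) = -37*(-13/2) + (20 + 19) = 481/2 + 39 = 559/2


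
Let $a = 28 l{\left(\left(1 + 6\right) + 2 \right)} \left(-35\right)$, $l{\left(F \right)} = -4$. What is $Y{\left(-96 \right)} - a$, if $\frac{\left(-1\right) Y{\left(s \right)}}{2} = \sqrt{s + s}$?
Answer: $-3920 - 16 i \sqrt{3} \approx -3920.0 - 27.713 i$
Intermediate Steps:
$a = 3920$ ($a = 28 \left(-4\right) \left(-35\right) = \left(-112\right) \left(-35\right) = 3920$)
$Y{\left(s \right)} = - 2 \sqrt{2} \sqrt{s}$ ($Y{\left(s \right)} = - 2 \sqrt{s + s} = - 2 \sqrt{2 s} = - 2 \sqrt{2} \sqrt{s}$)
$Y{\left(-96 \right)} - a = - 2 \sqrt{2} \sqrt{-96} - 3920 = - 2 \sqrt{2} \cdot 4 i \sqrt{6} - 3920 = - 16 i \sqrt{3} - 3920 = -3920 - 16 i \sqrt{3}$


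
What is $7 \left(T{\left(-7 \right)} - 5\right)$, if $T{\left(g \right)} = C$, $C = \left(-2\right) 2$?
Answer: $-63$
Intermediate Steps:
$C = -4$
$T{\left(g \right)} = -4$
$7 \left(T{\left(-7 \right)} - 5\right) = 7 \left(-4 - 5\right) = 7 \left(-9\right) = -63$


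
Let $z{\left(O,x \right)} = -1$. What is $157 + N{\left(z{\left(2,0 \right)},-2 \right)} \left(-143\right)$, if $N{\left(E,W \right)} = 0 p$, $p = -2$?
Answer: $157$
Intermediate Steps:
$N{\left(E,W \right)} = 0$ ($N{\left(E,W \right)} = 0 \left(-2\right) = 0$)
$157 + N{\left(z{\left(2,0 \right)},-2 \right)} \left(-143\right) = 157 + 0 \left(-143\right) = 157 + 0 = 157$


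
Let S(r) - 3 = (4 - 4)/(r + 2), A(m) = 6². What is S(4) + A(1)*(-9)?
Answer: -321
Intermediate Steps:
A(m) = 36
S(r) = 3 (S(r) = 3 + (4 - 4)/(r + 2) = 3 + 0/(2 + r) = 3 + 0 = 3)
S(4) + A(1)*(-9) = 3 + 36*(-9) = 3 - 324 = -321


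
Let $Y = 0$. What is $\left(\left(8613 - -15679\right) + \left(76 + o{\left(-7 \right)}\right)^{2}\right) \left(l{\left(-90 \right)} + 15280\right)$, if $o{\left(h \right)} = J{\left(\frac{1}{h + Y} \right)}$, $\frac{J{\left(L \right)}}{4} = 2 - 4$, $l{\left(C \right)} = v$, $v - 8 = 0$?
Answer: $442067808$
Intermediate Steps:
$v = 8$ ($v = 8 + 0 = 8$)
$l{\left(C \right)} = 8$
$J{\left(L \right)} = -8$ ($J{\left(L \right)} = 4 \left(2 - 4\right) = 4 \left(-2\right) = -8$)
$o{\left(h \right)} = -8$
$\left(\left(8613 - -15679\right) + \left(76 + o{\left(-7 \right)}\right)^{2}\right) \left(l{\left(-90 \right)} + 15280\right) = \left(\left(8613 - -15679\right) + \left(76 - 8\right)^{2}\right) \left(8 + 15280\right) = \left(\left(8613 + 15679\right) + 68^{2}\right) 15288 = \left(24292 + 4624\right) 15288 = 28916 \cdot 15288 = 442067808$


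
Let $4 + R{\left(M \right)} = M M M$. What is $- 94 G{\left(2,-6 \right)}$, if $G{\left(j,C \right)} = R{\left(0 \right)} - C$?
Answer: $-188$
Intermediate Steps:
$R{\left(M \right)} = -4 + M^{3}$ ($R{\left(M \right)} = -4 + M M M = -4 + M^{2} M = -4 + M^{3}$)
$G{\left(j,C \right)} = -4 - C$ ($G{\left(j,C \right)} = \left(-4 + 0^{3}\right) - C = \left(-4 + 0\right) - C = -4 - C$)
$- 94 G{\left(2,-6 \right)} = - 94 \left(-4 - -6\right) = - 94 \left(-4 + 6\right) = \left(-94\right) 2 = -188$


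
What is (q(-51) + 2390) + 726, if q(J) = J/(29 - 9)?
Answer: 62269/20 ≈ 3113.4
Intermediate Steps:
q(J) = J/20
(q(-51) + 2390) + 726 = ((1/20)*(-51) + 2390) + 726 = (-51/20 + 2390) + 726 = 47749/20 + 726 = 62269/20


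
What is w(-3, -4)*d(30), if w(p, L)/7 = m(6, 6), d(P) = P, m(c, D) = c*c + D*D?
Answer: 15120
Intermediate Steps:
m(c, D) = D² + c² (m(c, D) = c² + D² = D² + c²)
w(p, L) = 504 (w(p, L) = 7*(6² + 6²) = 7*(36 + 36) = 7*72 = 504)
w(-3, -4)*d(30) = 504*30 = 15120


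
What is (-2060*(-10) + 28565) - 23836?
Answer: 25329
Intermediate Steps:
(-2060*(-10) + 28565) - 23836 = (20600 + 28565) - 23836 = 49165 - 23836 = 25329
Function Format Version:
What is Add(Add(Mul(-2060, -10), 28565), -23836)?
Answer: 25329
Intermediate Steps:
Add(Add(Mul(-2060, -10), 28565), -23836) = Add(Add(20600, 28565), -23836) = Add(49165, -23836) = 25329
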